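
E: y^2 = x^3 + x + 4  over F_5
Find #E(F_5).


For each x in F_5, count y with y^2 = x^3 + 1 x + 4 mod 5:
  x = 0: RHS = 4, y in [2, 3]  -> 2 point(s)
  x = 1: RHS = 1, y in [1, 4]  -> 2 point(s)
  x = 2: RHS = 4, y in [2, 3]  -> 2 point(s)
  x = 3: RHS = 4, y in [2, 3]  -> 2 point(s)
Affine points: 8. Add the point at infinity: total = 9.

#E(F_5) = 9


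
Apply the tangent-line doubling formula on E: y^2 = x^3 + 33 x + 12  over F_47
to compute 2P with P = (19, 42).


Doubling: s = (3 x1^2 + a) / (2 y1)
s = (3*19^2 + 33) / (2*42) mod 47 = 20
x3 = s^2 - 2 x1 mod 47 = 20^2 - 2*19 = 33
y3 = s (x1 - x3) - y1 mod 47 = 20 * (19 - 33) - 42 = 7

2P = (33, 7)


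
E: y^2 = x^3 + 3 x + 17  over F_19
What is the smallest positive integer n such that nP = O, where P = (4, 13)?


Compute successive multiples of P until we hit O:
  1P = (4, 13)
  2P = (16, 0)
  3P = (4, 6)
  4P = O

ord(P) = 4


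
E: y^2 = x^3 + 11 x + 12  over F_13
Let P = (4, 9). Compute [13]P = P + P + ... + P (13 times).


k = 13 = 1101_2 (binary, LSB first: 1011)
Double-and-add from P = (4, 9):
  bit 0 = 1: acc = O + (4, 9) = (4, 9)
  bit 1 = 0: acc unchanged = (4, 9)
  bit 2 = 1: acc = (4, 9) + (0, 5) = (10, 11)
  bit 3 = 1: acc = (10, 11) + (12, 0) = (5, 7)

13P = (5, 7)


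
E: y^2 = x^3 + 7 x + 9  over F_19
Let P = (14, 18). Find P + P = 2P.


Doubling: s = (3 x1^2 + a) / (2 y1)
s = (3*14^2 + 7) / (2*18) mod 19 = 16
x3 = s^2 - 2 x1 mod 19 = 16^2 - 2*14 = 0
y3 = s (x1 - x3) - y1 mod 19 = 16 * (14 - 0) - 18 = 16

2P = (0, 16)


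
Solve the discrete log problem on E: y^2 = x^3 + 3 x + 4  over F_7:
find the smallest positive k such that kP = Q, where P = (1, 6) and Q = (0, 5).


Enumerate multiples of P until we hit Q = (0, 5):
  1P = (1, 6)
  2P = (0, 5)
Match found at i = 2.

k = 2


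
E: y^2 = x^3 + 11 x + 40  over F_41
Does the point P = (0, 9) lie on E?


Check whether y^2 = x^3 + 11 x + 40 (mod 41) for (x, y) = (0, 9).
LHS: y^2 = 9^2 mod 41 = 40
RHS: x^3 + 11 x + 40 = 0^3 + 11*0 + 40 mod 41 = 40
LHS = RHS

Yes, on the curve


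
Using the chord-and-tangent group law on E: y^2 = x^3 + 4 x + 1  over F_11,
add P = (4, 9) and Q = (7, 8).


P != Q, so use the chord formula.
s = (y2 - y1) / (x2 - x1) = (10) / (3) mod 11 = 7
x3 = s^2 - x1 - x2 mod 11 = 7^2 - 4 - 7 = 5
y3 = s (x1 - x3) - y1 mod 11 = 7 * (4 - 5) - 9 = 6

P + Q = (5, 6)


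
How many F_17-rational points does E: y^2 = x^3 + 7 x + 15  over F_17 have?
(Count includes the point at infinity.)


For each x in F_17, count y with y^2 = x^3 + 7 x + 15 mod 17:
  x = 0: RHS = 15, y in [7, 10]  -> 2 point(s)
  x = 6: RHS = 1, y in [1, 16]  -> 2 point(s)
  x = 7: RHS = 16, y in [4, 13]  -> 2 point(s)
  x = 9: RHS = 8, y in [5, 12]  -> 2 point(s)
  x = 12: RHS = 8, y in [5, 12]  -> 2 point(s)
  x = 13: RHS = 8, y in [5, 12]  -> 2 point(s)
  x = 14: RHS = 1, y in [1, 16]  -> 2 point(s)
Affine points: 14. Add the point at infinity: total = 15.

#E(F_17) = 15


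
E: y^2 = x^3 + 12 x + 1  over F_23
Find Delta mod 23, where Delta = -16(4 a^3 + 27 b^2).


4 a^3 + 27 b^2 = 4*12^3 + 27*1^2 = 6912 + 27 = 6939
Delta = -16 * (6939) = -111024
Delta mod 23 = 20

Delta = 20 (mod 23)


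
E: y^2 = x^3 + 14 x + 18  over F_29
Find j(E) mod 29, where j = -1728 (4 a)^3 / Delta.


Delta = -16(4 a^3 + 27 b^2) mod 29 = 23
-1728 * (4 a)^3 = -1728 * (4*14)^3 mod 29 = 20
j = 20 * 23^(-1) mod 29 = 16

j = 16 (mod 29)


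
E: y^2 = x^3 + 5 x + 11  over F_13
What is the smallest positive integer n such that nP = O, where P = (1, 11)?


Compute successive multiples of P until we hit O:
  1P = (1, 11)
  2P = (2, 4)
  3P = (7, 5)
  4P = (6, 7)
  5P = (3, 1)
  6P = (8, 11)
  7P = (4, 2)
  8P = (4, 11)
  ... (continuing to 15P)
  15P = O

ord(P) = 15


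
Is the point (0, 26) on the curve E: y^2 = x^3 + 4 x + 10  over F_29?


Check whether y^2 = x^3 + 4 x + 10 (mod 29) for (x, y) = (0, 26).
LHS: y^2 = 26^2 mod 29 = 9
RHS: x^3 + 4 x + 10 = 0^3 + 4*0 + 10 mod 29 = 10
LHS != RHS

No, not on the curve


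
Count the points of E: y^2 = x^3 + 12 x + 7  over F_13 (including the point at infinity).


For each x in F_13, count y with y^2 = x^3 + 12 x + 7 mod 13:
  x = 2: RHS = 0, y in [0]  -> 1 point(s)
  x = 5: RHS = 10, y in [6, 7]  -> 2 point(s)
  x = 6: RHS = 9, y in [3, 10]  -> 2 point(s)
  x = 8: RHS = 4, y in [2, 11]  -> 2 point(s)
  x = 9: RHS = 12, y in [5, 8]  -> 2 point(s)
  x = 10: RHS = 9, y in [3, 10]  -> 2 point(s)
  x = 11: RHS = 1, y in [1, 12]  -> 2 point(s)
Affine points: 13. Add the point at infinity: total = 14.

#E(F_13) = 14


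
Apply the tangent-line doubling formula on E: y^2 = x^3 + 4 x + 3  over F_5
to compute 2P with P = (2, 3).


Doubling: s = (3 x1^2 + a) / (2 y1)
s = (3*2^2 + 4) / (2*3) mod 5 = 1
x3 = s^2 - 2 x1 mod 5 = 1^2 - 2*2 = 2
y3 = s (x1 - x3) - y1 mod 5 = 1 * (2 - 2) - 3 = 2

2P = (2, 2)


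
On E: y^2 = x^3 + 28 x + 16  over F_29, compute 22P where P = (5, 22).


k = 22 = 10110_2 (binary, LSB first: 01101)
Double-and-add from P = (5, 22):
  bit 0 = 0: acc unchanged = O
  bit 1 = 1: acc = O + (28, 25) = (28, 25)
  bit 2 = 1: acc = (28, 25) + (22, 17) = (13, 24)
  bit 3 = 0: acc unchanged = (13, 24)
  bit 4 = 1: acc = (13, 24) + (0, 4) = (23, 3)

22P = (23, 3)


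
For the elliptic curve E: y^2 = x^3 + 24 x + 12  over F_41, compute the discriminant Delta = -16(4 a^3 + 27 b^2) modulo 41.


4 a^3 + 27 b^2 = 4*24^3 + 27*12^2 = 55296 + 3888 = 59184
Delta = -16 * (59184) = -946944
Delta mod 41 = 33

Delta = 33 (mod 41)


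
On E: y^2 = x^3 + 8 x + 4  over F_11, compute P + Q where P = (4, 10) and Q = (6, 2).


P != Q, so use the chord formula.
s = (y2 - y1) / (x2 - x1) = (3) / (2) mod 11 = 7
x3 = s^2 - x1 - x2 mod 11 = 7^2 - 4 - 6 = 6
y3 = s (x1 - x3) - y1 mod 11 = 7 * (4 - 6) - 10 = 9

P + Q = (6, 9)


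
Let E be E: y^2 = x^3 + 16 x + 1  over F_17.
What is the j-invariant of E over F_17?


Delta = -16(4 a^3 + 27 b^2) mod 17 = 6
-1728 * (4 a)^3 = -1728 * (4*16)^3 mod 17 = 7
j = 7 * 6^(-1) mod 17 = 4

j = 4 (mod 17)


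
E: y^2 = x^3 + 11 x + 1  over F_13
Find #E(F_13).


For each x in F_13, count y with y^2 = x^3 + 11 x + 1 mod 13:
  x = 0: RHS = 1, y in [1, 12]  -> 2 point(s)
  x = 1: RHS = 0, y in [0]  -> 1 point(s)
  x = 3: RHS = 9, y in [3, 10]  -> 2 point(s)
  x = 5: RHS = 12, y in [5, 8]  -> 2 point(s)
  x = 6: RHS = 10, y in [6, 7]  -> 2 point(s)
  x = 8: RHS = 3, y in [4, 9]  -> 2 point(s)
  x = 9: RHS = 10, y in [6, 7]  -> 2 point(s)
  x = 11: RHS = 10, y in [6, 7]  -> 2 point(s)
Affine points: 15. Add the point at infinity: total = 16.

#E(F_13) = 16


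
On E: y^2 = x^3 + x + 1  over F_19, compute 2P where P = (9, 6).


Doubling: s = (3 x1^2 + a) / (2 y1)
s = (3*9^2 + 1) / (2*6) mod 19 = 14
x3 = s^2 - 2 x1 mod 19 = 14^2 - 2*9 = 7
y3 = s (x1 - x3) - y1 mod 19 = 14 * (9 - 7) - 6 = 3

2P = (7, 3)


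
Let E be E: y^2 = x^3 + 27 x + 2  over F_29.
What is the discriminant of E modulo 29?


4 a^3 + 27 b^2 = 4*27^3 + 27*2^2 = 78732 + 108 = 78840
Delta = -16 * (78840) = -1261440
Delta mod 29 = 2

Delta = 2 (mod 29)


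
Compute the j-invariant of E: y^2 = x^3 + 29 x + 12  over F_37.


Delta = -16(4 a^3 + 27 b^2) mod 37 = 12
-1728 * (4 a)^3 = -1728 * (4*29)^3 mod 37 = 6
j = 6 * 12^(-1) mod 37 = 19

j = 19 (mod 37)


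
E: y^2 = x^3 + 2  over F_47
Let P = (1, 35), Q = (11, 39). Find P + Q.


P != Q, so use the chord formula.
s = (y2 - y1) / (x2 - x1) = (4) / (10) mod 47 = 38
x3 = s^2 - x1 - x2 mod 47 = 38^2 - 1 - 11 = 22
y3 = s (x1 - x3) - y1 mod 47 = 38 * (1 - 22) - 35 = 13

P + Q = (22, 13)


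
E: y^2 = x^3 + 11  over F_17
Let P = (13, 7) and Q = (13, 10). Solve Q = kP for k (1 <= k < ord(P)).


Enumerate multiples of P until we hit Q = (13, 10):
  1P = (13, 7)
  2P = (9, 14)
  3P = (14, 16)
  4P = (3, 15)
  5P = (3, 2)
  6P = (14, 1)
  7P = (9, 3)
  8P = (13, 10)
Match found at i = 8.

k = 8


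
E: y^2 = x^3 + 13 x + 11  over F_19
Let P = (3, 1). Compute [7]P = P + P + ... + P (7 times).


k = 7 = 111_2 (binary, LSB first: 111)
Double-and-add from P = (3, 1):
  bit 0 = 1: acc = O + (3, 1) = (3, 1)
  bit 1 = 1: acc = (3, 1) + (14, 7) = (18, 15)
  bit 2 = 1: acc = (18, 15) + (15, 3) = (2, 11)

7P = (2, 11)


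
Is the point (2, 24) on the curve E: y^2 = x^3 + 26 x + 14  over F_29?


Check whether y^2 = x^3 + 26 x + 14 (mod 29) for (x, y) = (2, 24).
LHS: y^2 = 24^2 mod 29 = 25
RHS: x^3 + 26 x + 14 = 2^3 + 26*2 + 14 mod 29 = 16
LHS != RHS

No, not on the curve


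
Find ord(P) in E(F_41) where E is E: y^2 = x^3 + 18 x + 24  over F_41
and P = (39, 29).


Compute successive multiples of P until we hit O:
  1P = (39, 29)
  2P = (3, 8)
  3P = (15, 26)
  4P = (12, 0)
  5P = (15, 15)
  6P = (3, 33)
  7P = (39, 12)
  8P = O

ord(P) = 8


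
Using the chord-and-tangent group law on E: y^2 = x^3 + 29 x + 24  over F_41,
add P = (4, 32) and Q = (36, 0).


P != Q, so use the chord formula.
s = (y2 - y1) / (x2 - x1) = (9) / (32) mod 41 = 40
x3 = s^2 - x1 - x2 mod 41 = 40^2 - 4 - 36 = 2
y3 = s (x1 - x3) - y1 mod 41 = 40 * (4 - 2) - 32 = 7

P + Q = (2, 7)


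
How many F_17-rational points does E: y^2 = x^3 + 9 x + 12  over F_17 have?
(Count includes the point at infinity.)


For each x in F_17, count y with y^2 = x^3 + 9 x + 12 mod 17:
  x = 2: RHS = 4, y in [2, 15]  -> 2 point(s)
  x = 3: RHS = 15, y in [7, 10]  -> 2 point(s)
  x = 8: RHS = 1, y in [1, 16]  -> 2 point(s)
  x = 14: RHS = 9, y in [3, 14]  -> 2 point(s)
  x = 16: RHS = 2, y in [6, 11]  -> 2 point(s)
Affine points: 10. Add the point at infinity: total = 11.

#E(F_17) = 11


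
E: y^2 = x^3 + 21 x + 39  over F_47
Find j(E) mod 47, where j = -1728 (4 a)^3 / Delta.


Delta = -16(4 a^3 + 27 b^2) mod 47 = 1
-1728 * (4 a)^3 = -1728 * (4*21)^3 mod 47 = 45
j = 45 * 1^(-1) mod 47 = 45

j = 45 (mod 47)


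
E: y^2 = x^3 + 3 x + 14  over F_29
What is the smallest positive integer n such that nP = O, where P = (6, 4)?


Compute successive multiples of P until we hit O:
  1P = (6, 4)
  2P = (26, 23)
  3P = (19, 17)
  4P = (5, 26)
  5P = (9, 4)
  6P = (14, 25)
  7P = (10, 0)
  8P = (14, 4)
  ... (continuing to 14P)
  14P = O

ord(P) = 14


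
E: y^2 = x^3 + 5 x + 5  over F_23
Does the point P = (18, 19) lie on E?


Check whether y^2 = x^3 + 5 x + 5 (mod 23) for (x, y) = (18, 19).
LHS: y^2 = 19^2 mod 23 = 16
RHS: x^3 + 5 x + 5 = 18^3 + 5*18 + 5 mod 23 = 16
LHS = RHS

Yes, on the curve


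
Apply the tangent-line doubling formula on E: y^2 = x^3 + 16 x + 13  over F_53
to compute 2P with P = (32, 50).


Doubling: s = (3 x1^2 + a) / (2 y1)
s = (3*32^2 + 16) / (2*50) mod 53 = 33
x3 = s^2 - 2 x1 mod 53 = 33^2 - 2*32 = 18
y3 = s (x1 - x3) - y1 mod 53 = 33 * (32 - 18) - 50 = 41

2P = (18, 41)


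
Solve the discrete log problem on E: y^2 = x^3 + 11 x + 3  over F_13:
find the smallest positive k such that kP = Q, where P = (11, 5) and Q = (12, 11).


Enumerate multiples of P until we hit Q = (12, 11):
  1P = (11, 5)
  2P = (5, 1)
  3P = (9, 5)
  4P = (6, 8)
  5P = (0, 4)
  6P = (12, 2)
  7P = (12, 11)
Match found at i = 7.

k = 7


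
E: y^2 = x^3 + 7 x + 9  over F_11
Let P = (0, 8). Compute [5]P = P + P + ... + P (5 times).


k = 5 = 101_2 (binary, LSB first: 101)
Double-and-add from P = (0, 8):
  bit 0 = 1: acc = O + (0, 8) = (0, 8)
  bit 1 = 0: acc unchanged = (0, 8)
  bit 2 = 1: acc = (0, 8) + (7, 4) = (5, 9)

5P = (5, 9)


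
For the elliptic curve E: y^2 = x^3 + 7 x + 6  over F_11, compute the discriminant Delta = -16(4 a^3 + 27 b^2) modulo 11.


4 a^3 + 27 b^2 = 4*7^3 + 27*6^2 = 1372 + 972 = 2344
Delta = -16 * (2344) = -37504
Delta mod 11 = 6

Delta = 6 (mod 11)


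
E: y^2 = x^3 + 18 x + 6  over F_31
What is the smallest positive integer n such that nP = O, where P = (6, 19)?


Compute successive multiples of P until we hit O:
  1P = (6, 19)
  2P = (2, 22)
  3P = (10, 15)
  4P = (16, 22)
  5P = (28, 24)
  6P = (13, 9)
  7P = (21, 29)
  8P = (1, 5)
  ... (continuing to 41P)
  41P = O

ord(P) = 41


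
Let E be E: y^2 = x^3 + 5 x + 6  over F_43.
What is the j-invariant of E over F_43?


Delta = -16(4 a^3 + 27 b^2) mod 43 = 12
-1728 * (4 a)^3 = -1728 * (4*5)^3 mod 43 = 27
j = 27 * 12^(-1) mod 43 = 13

j = 13 (mod 43)


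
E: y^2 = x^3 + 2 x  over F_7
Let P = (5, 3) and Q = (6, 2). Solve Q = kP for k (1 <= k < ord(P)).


Enumerate multiples of P until we hit Q = (6, 2):
  1P = (5, 3)
  2P = (4, 4)
  3P = (6, 5)
  4P = (0, 0)
  5P = (6, 2)
Match found at i = 5.

k = 5


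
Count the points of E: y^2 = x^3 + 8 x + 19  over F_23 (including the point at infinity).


For each x in F_23, count y with y^2 = x^3 + 8 x + 19 mod 23:
  x = 3: RHS = 1, y in [1, 22]  -> 2 point(s)
  x = 4: RHS = 0, y in [0]  -> 1 point(s)
  x = 5: RHS = 0, y in [0]  -> 1 point(s)
  x = 7: RHS = 4, y in [2, 21]  -> 2 point(s)
  x = 10: RHS = 18, y in [8, 15]  -> 2 point(s)
  x = 11: RHS = 12, y in [9, 14]  -> 2 point(s)
  x = 12: RHS = 3, y in [7, 16]  -> 2 point(s)
  x = 14: RHS = 0, y in [0]  -> 1 point(s)
  x = 15: RHS = 18, y in [8, 15]  -> 2 point(s)
  x = 17: RHS = 8, y in [10, 13]  -> 2 point(s)
  x = 21: RHS = 18, y in [8, 15]  -> 2 point(s)
Affine points: 19. Add the point at infinity: total = 20.

#E(F_23) = 20


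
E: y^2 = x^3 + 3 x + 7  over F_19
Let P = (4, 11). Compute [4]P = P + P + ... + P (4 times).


k = 4 = 100_2 (binary, LSB first: 001)
Double-and-add from P = (4, 11):
  bit 0 = 0: acc unchanged = O
  bit 1 = 0: acc unchanged = O
  bit 2 = 1: acc = O + (12, 2) = (12, 2)

4P = (12, 2)


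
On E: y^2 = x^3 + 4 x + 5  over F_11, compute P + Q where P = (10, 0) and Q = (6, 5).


P != Q, so use the chord formula.
s = (y2 - y1) / (x2 - x1) = (5) / (7) mod 11 = 7
x3 = s^2 - x1 - x2 mod 11 = 7^2 - 10 - 6 = 0
y3 = s (x1 - x3) - y1 mod 11 = 7 * (10 - 0) - 0 = 4

P + Q = (0, 4)


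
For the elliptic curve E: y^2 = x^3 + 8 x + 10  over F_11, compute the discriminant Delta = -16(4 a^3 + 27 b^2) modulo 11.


4 a^3 + 27 b^2 = 4*8^3 + 27*10^2 = 2048 + 2700 = 4748
Delta = -16 * (4748) = -75968
Delta mod 11 = 9

Delta = 9 (mod 11)


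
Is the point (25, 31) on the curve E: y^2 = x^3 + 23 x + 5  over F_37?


Check whether y^2 = x^3 + 23 x + 5 (mod 37) for (x, y) = (25, 31).
LHS: y^2 = 31^2 mod 37 = 36
RHS: x^3 + 23 x + 5 = 25^3 + 23*25 + 5 mod 37 = 36
LHS = RHS

Yes, on the curve


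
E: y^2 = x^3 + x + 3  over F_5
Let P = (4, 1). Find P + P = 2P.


Doubling: s = (3 x1^2 + a) / (2 y1)
s = (3*4^2 + 1) / (2*1) mod 5 = 2
x3 = s^2 - 2 x1 mod 5 = 2^2 - 2*4 = 1
y3 = s (x1 - x3) - y1 mod 5 = 2 * (4 - 1) - 1 = 0

2P = (1, 0)


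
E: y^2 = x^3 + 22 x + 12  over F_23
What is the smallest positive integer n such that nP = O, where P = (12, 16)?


Compute successive multiples of P until we hit O:
  1P = (12, 16)
  2P = (2, 8)
  3P = (17, 3)
  4P = (21, 12)
  5P = (22, 14)
  6P = (1, 14)
  7P = (3, 17)
  8P = (10, 17)
  ... (continuing to 23P)
  23P = O

ord(P) = 23


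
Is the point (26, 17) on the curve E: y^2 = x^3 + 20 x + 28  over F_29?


Check whether y^2 = x^3 + 20 x + 28 (mod 29) for (x, y) = (26, 17).
LHS: y^2 = 17^2 mod 29 = 28
RHS: x^3 + 20 x + 28 = 26^3 + 20*26 + 28 mod 29 = 28
LHS = RHS

Yes, on the curve


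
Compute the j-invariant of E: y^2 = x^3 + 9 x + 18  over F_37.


Delta = -16(4 a^3 + 27 b^2) mod 37 = 4
-1728 * (4 a)^3 = -1728 * (4*9)^3 mod 37 = 26
j = 26 * 4^(-1) mod 37 = 25

j = 25 (mod 37)


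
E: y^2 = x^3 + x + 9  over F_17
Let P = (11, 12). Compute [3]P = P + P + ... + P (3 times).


k = 3 = 11_2 (binary, LSB first: 11)
Double-and-add from P = (11, 12):
  bit 0 = 1: acc = O + (11, 12) = (11, 12)
  bit 1 = 1: acc = (11, 12) + (13, 3) = (9, 13)

3P = (9, 13)


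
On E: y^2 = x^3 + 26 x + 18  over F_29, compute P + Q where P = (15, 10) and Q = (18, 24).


P != Q, so use the chord formula.
s = (y2 - y1) / (x2 - x1) = (14) / (3) mod 29 = 24
x3 = s^2 - x1 - x2 mod 29 = 24^2 - 15 - 18 = 21
y3 = s (x1 - x3) - y1 mod 29 = 24 * (15 - 21) - 10 = 20

P + Q = (21, 20)


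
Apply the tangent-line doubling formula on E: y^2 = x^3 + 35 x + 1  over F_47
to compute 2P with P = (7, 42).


Doubling: s = (3 x1^2 + a) / (2 y1)
s = (3*7^2 + 35) / (2*42) mod 47 = 10
x3 = s^2 - 2 x1 mod 47 = 10^2 - 2*7 = 39
y3 = s (x1 - x3) - y1 mod 47 = 10 * (7 - 39) - 42 = 14

2P = (39, 14)


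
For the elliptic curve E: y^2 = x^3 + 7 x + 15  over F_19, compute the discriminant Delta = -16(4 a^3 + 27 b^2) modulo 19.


4 a^3 + 27 b^2 = 4*7^3 + 27*15^2 = 1372 + 6075 = 7447
Delta = -16 * (7447) = -119152
Delta mod 19 = 16

Delta = 16 (mod 19)


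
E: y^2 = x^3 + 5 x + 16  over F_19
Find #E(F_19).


For each x in F_19, count y with y^2 = x^3 + 5 x + 16 mod 19:
  x = 0: RHS = 16, y in [4, 15]  -> 2 point(s)
  x = 3: RHS = 1, y in [1, 18]  -> 2 point(s)
  x = 4: RHS = 5, y in [9, 10]  -> 2 point(s)
  x = 8: RHS = 17, y in [6, 13]  -> 2 point(s)
  x = 9: RHS = 11, y in [7, 12]  -> 2 point(s)
  x = 13: RHS = 17, y in [6, 13]  -> 2 point(s)
  x = 17: RHS = 17, y in [6, 13]  -> 2 point(s)
Affine points: 14. Add the point at infinity: total = 15.

#E(F_19) = 15


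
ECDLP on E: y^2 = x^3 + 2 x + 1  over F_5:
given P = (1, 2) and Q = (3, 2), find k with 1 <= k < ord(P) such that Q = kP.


Enumerate multiples of P until we hit Q = (3, 2):
  1P = (1, 2)
  2P = (3, 3)
  3P = (0, 1)
  4P = (0, 4)
  5P = (3, 2)
Match found at i = 5.

k = 5


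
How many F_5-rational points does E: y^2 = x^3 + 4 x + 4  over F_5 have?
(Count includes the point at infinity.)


For each x in F_5, count y with y^2 = x^3 + 4 x + 4 mod 5:
  x = 0: RHS = 4, y in [2, 3]  -> 2 point(s)
  x = 1: RHS = 4, y in [2, 3]  -> 2 point(s)
  x = 2: RHS = 0, y in [0]  -> 1 point(s)
  x = 4: RHS = 4, y in [2, 3]  -> 2 point(s)
Affine points: 7. Add the point at infinity: total = 8.

#E(F_5) = 8


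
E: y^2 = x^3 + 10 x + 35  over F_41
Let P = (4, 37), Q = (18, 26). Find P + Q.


P != Q, so use the chord formula.
s = (y2 - y1) / (x2 - x1) = (30) / (14) mod 41 = 8
x3 = s^2 - x1 - x2 mod 41 = 8^2 - 4 - 18 = 1
y3 = s (x1 - x3) - y1 mod 41 = 8 * (4 - 1) - 37 = 28

P + Q = (1, 28)


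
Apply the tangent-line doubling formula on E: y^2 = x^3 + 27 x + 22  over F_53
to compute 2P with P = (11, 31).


Doubling: s = (3 x1^2 + a) / (2 y1)
s = (3*11^2 + 27) / (2*31) mod 53 = 8
x3 = s^2 - 2 x1 mod 53 = 8^2 - 2*11 = 42
y3 = s (x1 - x3) - y1 mod 53 = 8 * (11 - 42) - 31 = 39

2P = (42, 39)


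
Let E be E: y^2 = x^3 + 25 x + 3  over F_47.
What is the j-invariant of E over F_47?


Delta = -16(4 a^3 + 27 b^2) mod 47 = 32
-1728 * (4 a)^3 = -1728 * (4*25)^3 mod 47 = 26
j = 26 * 32^(-1) mod 47 = 39

j = 39 (mod 47)


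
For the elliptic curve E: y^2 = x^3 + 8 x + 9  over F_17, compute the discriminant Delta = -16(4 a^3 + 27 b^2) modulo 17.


4 a^3 + 27 b^2 = 4*8^3 + 27*9^2 = 2048 + 2187 = 4235
Delta = -16 * (4235) = -67760
Delta mod 17 = 2

Delta = 2 (mod 17)


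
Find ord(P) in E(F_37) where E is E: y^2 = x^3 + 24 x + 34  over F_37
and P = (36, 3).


Compute successive multiples of P until we hit O:
  1P = (36, 3)
  2P = (13, 8)
  3P = (34, 3)
  4P = (4, 34)
  5P = (31, 28)
  6P = (32, 14)
  7P = (2, 33)
  8P = (25, 33)
  ... (continuing to 42P)
  42P = O

ord(P) = 42


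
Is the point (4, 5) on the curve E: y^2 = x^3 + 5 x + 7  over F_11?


Check whether y^2 = x^3 + 5 x + 7 (mod 11) for (x, y) = (4, 5).
LHS: y^2 = 5^2 mod 11 = 3
RHS: x^3 + 5 x + 7 = 4^3 + 5*4 + 7 mod 11 = 3
LHS = RHS

Yes, on the curve


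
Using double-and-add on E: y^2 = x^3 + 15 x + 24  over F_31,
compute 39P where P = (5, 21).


k = 39 = 100111_2 (binary, LSB first: 111001)
Double-and-add from P = (5, 21):
  bit 0 = 1: acc = O + (5, 21) = (5, 21)
  bit 1 = 1: acc = (5, 21) + (18, 22) = (28, 13)
  bit 2 = 1: acc = (28, 13) + (30, 16) = (14, 8)
  bit 3 = 0: acc unchanged = (14, 8)
  bit 4 = 0: acc unchanged = (14, 8)
  bit 5 = 1: acc = (14, 8) + (7, 21) = (28, 18)

39P = (28, 18)


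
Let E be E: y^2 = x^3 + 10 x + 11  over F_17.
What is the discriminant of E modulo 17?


4 a^3 + 27 b^2 = 4*10^3 + 27*11^2 = 4000 + 3267 = 7267
Delta = -16 * (7267) = -116272
Delta mod 17 = 8

Delta = 8 (mod 17)


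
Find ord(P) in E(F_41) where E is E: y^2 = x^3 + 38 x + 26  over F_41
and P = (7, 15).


Compute successive multiples of P until we hit O:
  1P = (7, 15)
  2P = (32, 29)
  3P = (38, 7)
  4P = (36, 11)
  5P = (30, 32)
  6P = (24, 17)
  7P = (12, 23)
  8P = (18, 33)
  ... (continuing to 17P)
  17P = O

ord(P) = 17


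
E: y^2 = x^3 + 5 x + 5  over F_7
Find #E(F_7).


For each x in F_7, count y with y^2 = x^3 + 5 x + 5 mod 7:
  x = 1: RHS = 4, y in [2, 5]  -> 2 point(s)
  x = 2: RHS = 2, y in [3, 4]  -> 2 point(s)
  x = 5: RHS = 1, y in [1, 6]  -> 2 point(s)
Affine points: 6. Add the point at infinity: total = 7.

#E(F_7) = 7


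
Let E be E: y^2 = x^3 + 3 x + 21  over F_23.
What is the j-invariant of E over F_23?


Delta = -16(4 a^3 + 27 b^2) mod 23 = 17
-1728 * (4 a)^3 = -1728 * (4*3)^3 mod 23 = 14
j = 14 * 17^(-1) mod 23 = 13

j = 13 (mod 23)


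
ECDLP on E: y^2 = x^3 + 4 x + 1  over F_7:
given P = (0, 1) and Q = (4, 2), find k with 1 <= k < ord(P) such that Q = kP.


Enumerate multiples of P until we hit Q = (4, 2):
  1P = (0, 1)
  2P = (4, 5)
  3P = (4, 2)
Match found at i = 3.

k = 3


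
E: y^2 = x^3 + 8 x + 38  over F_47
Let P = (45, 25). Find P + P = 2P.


Doubling: s = (3 x1^2 + a) / (2 y1)
s = (3*45^2 + 8) / (2*25) mod 47 = 38
x3 = s^2 - 2 x1 mod 47 = 38^2 - 2*45 = 38
y3 = s (x1 - x3) - y1 mod 47 = 38 * (45 - 38) - 25 = 6

2P = (38, 6)


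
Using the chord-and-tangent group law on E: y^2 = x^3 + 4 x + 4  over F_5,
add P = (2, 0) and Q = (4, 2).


P != Q, so use the chord formula.
s = (y2 - y1) / (x2 - x1) = (2) / (2) mod 5 = 1
x3 = s^2 - x1 - x2 mod 5 = 1^2 - 2 - 4 = 0
y3 = s (x1 - x3) - y1 mod 5 = 1 * (2 - 0) - 0 = 2

P + Q = (0, 2)


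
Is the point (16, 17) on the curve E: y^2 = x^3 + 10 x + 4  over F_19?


Check whether y^2 = x^3 + 10 x + 4 (mod 19) for (x, y) = (16, 17).
LHS: y^2 = 17^2 mod 19 = 4
RHS: x^3 + 10 x + 4 = 16^3 + 10*16 + 4 mod 19 = 4
LHS = RHS

Yes, on the curve


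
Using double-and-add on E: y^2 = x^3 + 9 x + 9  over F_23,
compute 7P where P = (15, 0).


k = 7 = 111_2 (binary, LSB first: 111)
Double-and-add from P = (15, 0):
  bit 0 = 1: acc = O + (15, 0) = (15, 0)
  bit 1 = 1: acc = (15, 0) + O = (15, 0)
  bit 2 = 1: acc = (15, 0) + O = (15, 0)

7P = (15, 0)


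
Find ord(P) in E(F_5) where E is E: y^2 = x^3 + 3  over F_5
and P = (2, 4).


Compute successive multiples of P until we hit O:
  1P = (2, 4)
  2P = (2, 1)
  3P = O

ord(P) = 3


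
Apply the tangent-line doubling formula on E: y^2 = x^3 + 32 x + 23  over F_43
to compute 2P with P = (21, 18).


Doubling: s = (3 x1^2 + a) / (2 y1)
s = (3*21^2 + 32) / (2*18) mod 43 = 3
x3 = s^2 - 2 x1 mod 43 = 3^2 - 2*21 = 10
y3 = s (x1 - x3) - y1 mod 43 = 3 * (21 - 10) - 18 = 15

2P = (10, 15)


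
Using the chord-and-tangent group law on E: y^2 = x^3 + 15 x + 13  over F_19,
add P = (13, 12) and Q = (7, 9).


P != Q, so use the chord formula.
s = (y2 - y1) / (x2 - x1) = (16) / (13) mod 19 = 10
x3 = s^2 - x1 - x2 mod 19 = 10^2 - 13 - 7 = 4
y3 = s (x1 - x3) - y1 mod 19 = 10 * (13 - 4) - 12 = 2

P + Q = (4, 2)


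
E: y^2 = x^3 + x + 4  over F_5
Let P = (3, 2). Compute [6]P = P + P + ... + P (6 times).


k = 6 = 110_2 (binary, LSB first: 011)
Double-and-add from P = (3, 2):
  bit 0 = 0: acc unchanged = O
  bit 1 = 1: acc = O + (3, 3) = (3, 3)
  bit 2 = 1: acc = (3, 3) + (3, 2) = O

6P = O


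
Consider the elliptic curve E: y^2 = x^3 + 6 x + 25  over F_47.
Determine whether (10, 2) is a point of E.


Check whether y^2 = x^3 + 6 x + 25 (mod 47) for (x, y) = (10, 2).
LHS: y^2 = 2^2 mod 47 = 4
RHS: x^3 + 6 x + 25 = 10^3 + 6*10 + 25 mod 47 = 4
LHS = RHS

Yes, on the curve


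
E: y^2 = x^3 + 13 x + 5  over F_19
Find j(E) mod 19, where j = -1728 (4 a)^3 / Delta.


Delta = -16(4 a^3 + 27 b^2) mod 19 = 3
-1728 * (4 a)^3 = -1728 * (4*13)^3 mod 19 = 8
j = 8 * 3^(-1) mod 19 = 9

j = 9 (mod 19)


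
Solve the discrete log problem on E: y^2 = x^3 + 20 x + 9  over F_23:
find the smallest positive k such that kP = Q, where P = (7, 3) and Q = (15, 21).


Enumerate multiples of P until we hit Q = (15, 21):
  1P = (7, 3)
  2P = (10, 17)
  3P = (15, 21)
Match found at i = 3.

k = 3


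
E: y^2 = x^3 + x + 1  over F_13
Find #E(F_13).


For each x in F_13, count y with y^2 = x^3 + 1 x + 1 mod 13:
  x = 0: RHS = 1, y in [1, 12]  -> 2 point(s)
  x = 1: RHS = 3, y in [4, 9]  -> 2 point(s)
  x = 4: RHS = 4, y in [2, 11]  -> 2 point(s)
  x = 5: RHS = 1, y in [1, 12]  -> 2 point(s)
  x = 7: RHS = 0, y in [0]  -> 1 point(s)
  x = 8: RHS = 1, y in [1, 12]  -> 2 point(s)
  x = 10: RHS = 10, y in [6, 7]  -> 2 point(s)
  x = 11: RHS = 4, y in [2, 11]  -> 2 point(s)
  x = 12: RHS = 12, y in [5, 8]  -> 2 point(s)
Affine points: 17. Add the point at infinity: total = 18.

#E(F_13) = 18


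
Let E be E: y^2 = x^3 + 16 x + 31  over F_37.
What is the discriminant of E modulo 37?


4 a^3 + 27 b^2 = 4*16^3 + 27*31^2 = 16384 + 25947 = 42331
Delta = -16 * (42331) = -677296
Delta mod 37 = 26

Delta = 26 (mod 37)


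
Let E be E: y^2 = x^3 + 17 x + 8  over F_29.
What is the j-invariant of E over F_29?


Delta = -16(4 a^3 + 27 b^2) mod 29 = 4
-1728 * (4 a)^3 = -1728 * (4*17)^3 mod 29 = 23
j = 23 * 4^(-1) mod 29 = 13

j = 13 (mod 29)


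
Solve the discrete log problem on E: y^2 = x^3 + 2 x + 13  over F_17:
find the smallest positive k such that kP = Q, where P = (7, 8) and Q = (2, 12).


Enumerate multiples of P until we hit Q = (2, 12):
  1P = (7, 8)
  2P = (2, 12)
Match found at i = 2.

k = 2


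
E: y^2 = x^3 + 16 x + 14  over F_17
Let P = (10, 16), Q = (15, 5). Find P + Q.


P != Q, so use the chord formula.
s = (y2 - y1) / (x2 - x1) = (6) / (5) mod 17 = 8
x3 = s^2 - x1 - x2 mod 17 = 8^2 - 10 - 15 = 5
y3 = s (x1 - x3) - y1 mod 17 = 8 * (10 - 5) - 16 = 7

P + Q = (5, 7)


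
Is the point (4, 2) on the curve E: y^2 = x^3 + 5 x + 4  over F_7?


Check whether y^2 = x^3 + 5 x + 4 (mod 7) for (x, y) = (4, 2).
LHS: y^2 = 2^2 mod 7 = 4
RHS: x^3 + 5 x + 4 = 4^3 + 5*4 + 4 mod 7 = 4
LHS = RHS

Yes, on the curve


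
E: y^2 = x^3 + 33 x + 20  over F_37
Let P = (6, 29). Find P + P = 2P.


Doubling: s = (3 x1^2 + a) / (2 y1)
s = (3*6^2 + 33) / (2*29) mod 37 = 12
x3 = s^2 - 2 x1 mod 37 = 12^2 - 2*6 = 21
y3 = s (x1 - x3) - y1 mod 37 = 12 * (6 - 21) - 29 = 13

2P = (21, 13)


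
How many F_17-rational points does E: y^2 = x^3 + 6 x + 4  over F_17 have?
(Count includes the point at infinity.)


For each x in F_17, count y with y^2 = x^3 + 6 x + 4 mod 17:
  x = 0: RHS = 4, y in [2, 15]  -> 2 point(s)
  x = 3: RHS = 15, y in [7, 10]  -> 2 point(s)
  x = 6: RHS = 1, y in [1, 16]  -> 2 point(s)
  x = 7: RHS = 15, y in [7, 10]  -> 2 point(s)
  x = 12: RHS = 2, y in [6, 11]  -> 2 point(s)
  x = 13: RHS = 1, y in [1, 16]  -> 2 point(s)
  x = 15: RHS = 1, y in [1, 16]  -> 2 point(s)
Affine points: 14. Add the point at infinity: total = 15.

#E(F_17) = 15


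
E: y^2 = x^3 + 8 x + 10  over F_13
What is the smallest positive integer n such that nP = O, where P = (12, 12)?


Compute successive multiples of P until we hit O:
  1P = (12, 12)
  2P = (3, 10)
  3P = (8, 12)
  4P = (6, 1)
  5P = (11, 5)
  6P = (0, 7)
  7P = (0, 6)
  8P = (11, 8)
  ... (continuing to 13P)
  13P = O

ord(P) = 13


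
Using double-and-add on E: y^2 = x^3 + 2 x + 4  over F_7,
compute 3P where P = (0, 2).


k = 3 = 11_2 (binary, LSB first: 11)
Double-and-add from P = (0, 2):
  bit 0 = 1: acc = O + (0, 2) = (0, 2)
  bit 1 = 1: acc = (0, 2) + (2, 4) = (6, 6)

3P = (6, 6)


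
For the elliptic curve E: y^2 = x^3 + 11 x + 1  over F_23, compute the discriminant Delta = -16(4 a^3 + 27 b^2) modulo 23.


4 a^3 + 27 b^2 = 4*11^3 + 27*1^2 = 5324 + 27 = 5351
Delta = -16 * (5351) = -85616
Delta mod 23 = 13

Delta = 13 (mod 23)


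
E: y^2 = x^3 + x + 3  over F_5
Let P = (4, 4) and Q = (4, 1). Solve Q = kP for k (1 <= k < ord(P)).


Enumerate multiples of P until we hit Q = (4, 1):
  1P = (4, 4)
  2P = (1, 0)
  3P = (4, 1)
Match found at i = 3.

k = 3


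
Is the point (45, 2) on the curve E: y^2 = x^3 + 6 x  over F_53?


Check whether y^2 = x^3 + 6 x + 0 (mod 53) for (x, y) = (45, 2).
LHS: y^2 = 2^2 mod 53 = 4
RHS: x^3 + 6 x + 0 = 45^3 + 6*45 + 0 mod 53 = 23
LHS != RHS

No, not on the curve


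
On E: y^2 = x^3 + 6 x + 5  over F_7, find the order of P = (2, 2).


Compute successive multiples of P until we hit O:
  1P = (2, 2)
  2P = (4, 3)
  3P = (3, 1)
  4P = (3, 6)
  5P = (4, 4)
  6P = (2, 5)
  7P = O

ord(P) = 7


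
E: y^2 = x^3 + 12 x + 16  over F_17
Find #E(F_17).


For each x in F_17, count y with y^2 = x^3 + 12 x + 16 mod 17:
  x = 0: RHS = 16, y in [4, 13]  -> 2 point(s)
  x = 4: RHS = 9, y in [3, 14]  -> 2 point(s)
  x = 6: RHS = 15, y in [7, 10]  -> 2 point(s)
  x = 7: RHS = 1, y in [1, 16]  -> 2 point(s)
  x = 11: RHS = 0, y in [0]  -> 1 point(s)
  x = 12: RHS = 1, y in [1, 16]  -> 2 point(s)
  x = 14: RHS = 4, y in [2, 15]  -> 2 point(s)
  x = 15: RHS = 1, y in [1, 16]  -> 2 point(s)
Affine points: 15. Add the point at infinity: total = 16.

#E(F_17) = 16


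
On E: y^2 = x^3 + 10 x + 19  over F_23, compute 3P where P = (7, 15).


k = 3 = 11_2 (binary, LSB first: 11)
Double-and-add from P = (7, 15):
  bit 0 = 1: acc = O + (7, 15) = (7, 15)
  bit 1 = 1: acc = (7, 15) + (22, 10) = (12, 2)

3P = (12, 2)


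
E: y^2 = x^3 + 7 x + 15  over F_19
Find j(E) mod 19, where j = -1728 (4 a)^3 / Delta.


Delta = -16(4 a^3 + 27 b^2) mod 19 = 16
-1728 * (4 a)^3 = -1728 * (4*7)^3 mod 19 = 7
j = 7 * 16^(-1) mod 19 = 4

j = 4 (mod 19)


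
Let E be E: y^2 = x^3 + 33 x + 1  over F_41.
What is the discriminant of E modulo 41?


4 a^3 + 27 b^2 = 4*33^3 + 27*1^2 = 143748 + 27 = 143775
Delta = -16 * (143775) = -2300400
Delta mod 41 = 28

Delta = 28 (mod 41)


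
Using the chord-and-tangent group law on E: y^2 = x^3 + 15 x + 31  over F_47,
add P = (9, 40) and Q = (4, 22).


P != Q, so use the chord formula.
s = (y2 - y1) / (x2 - x1) = (29) / (42) mod 47 = 13
x3 = s^2 - x1 - x2 mod 47 = 13^2 - 9 - 4 = 15
y3 = s (x1 - x3) - y1 mod 47 = 13 * (9 - 15) - 40 = 23

P + Q = (15, 23)


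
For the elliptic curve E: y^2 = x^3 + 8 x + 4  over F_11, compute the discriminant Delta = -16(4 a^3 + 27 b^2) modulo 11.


4 a^3 + 27 b^2 = 4*8^3 + 27*4^2 = 2048 + 432 = 2480
Delta = -16 * (2480) = -39680
Delta mod 11 = 8

Delta = 8 (mod 11)


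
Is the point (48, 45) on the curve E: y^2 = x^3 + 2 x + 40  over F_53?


Check whether y^2 = x^3 + 2 x + 40 (mod 53) for (x, y) = (48, 45).
LHS: y^2 = 45^2 mod 53 = 11
RHS: x^3 + 2 x + 40 = 48^3 + 2*48 + 40 mod 53 = 11
LHS = RHS

Yes, on the curve


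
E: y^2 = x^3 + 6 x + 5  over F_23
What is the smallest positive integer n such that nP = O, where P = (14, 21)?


Compute successive multiples of P until we hit O:
  1P = (14, 21)
  2P = (19, 20)
  3P = (2, 18)
  4P = (20, 12)
  5P = (20, 11)
  6P = (2, 5)
  7P = (19, 3)
  8P = (14, 2)
  ... (continuing to 9P)
  9P = O

ord(P) = 9


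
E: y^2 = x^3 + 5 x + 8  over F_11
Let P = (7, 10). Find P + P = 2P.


Doubling: s = (3 x1^2 + a) / (2 y1)
s = (3*7^2 + 5) / (2*10) mod 11 = 1
x3 = s^2 - 2 x1 mod 11 = 1^2 - 2*7 = 9
y3 = s (x1 - x3) - y1 mod 11 = 1 * (7 - 9) - 10 = 10

2P = (9, 10)


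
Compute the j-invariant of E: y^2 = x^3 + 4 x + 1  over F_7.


Delta = -16(4 a^3 + 27 b^2) mod 7 = 1
-1728 * (4 a)^3 = -1728 * (4*4)^3 mod 7 = 1
j = 1 * 1^(-1) mod 7 = 1

j = 1 (mod 7)


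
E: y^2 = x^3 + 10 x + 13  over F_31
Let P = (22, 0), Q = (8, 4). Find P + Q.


P != Q, so use the chord formula.
s = (y2 - y1) / (x2 - x1) = (4) / (17) mod 31 = 13
x3 = s^2 - x1 - x2 mod 31 = 13^2 - 22 - 8 = 15
y3 = s (x1 - x3) - y1 mod 31 = 13 * (22 - 15) - 0 = 29

P + Q = (15, 29)


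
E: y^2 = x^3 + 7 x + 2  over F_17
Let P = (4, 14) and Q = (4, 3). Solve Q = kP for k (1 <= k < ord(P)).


Enumerate multiples of P until we hit Q = (4, 3):
  1P = (4, 14)
  2P = (0, 6)
  3P = (0, 11)
  4P = (4, 3)
Match found at i = 4.

k = 4


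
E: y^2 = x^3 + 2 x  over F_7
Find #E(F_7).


For each x in F_7, count y with y^2 = x^3 + 2 x + 0 mod 7:
  x = 0: RHS = 0, y in [0]  -> 1 point(s)
  x = 4: RHS = 2, y in [3, 4]  -> 2 point(s)
  x = 5: RHS = 2, y in [3, 4]  -> 2 point(s)
  x = 6: RHS = 4, y in [2, 5]  -> 2 point(s)
Affine points: 7. Add the point at infinity: total = 8.

#E(F_7) = 8


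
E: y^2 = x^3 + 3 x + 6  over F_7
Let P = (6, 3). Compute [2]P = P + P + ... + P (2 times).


k = 2 = 10_2 (binary, LSB first: 01)
Double-and-add from P = (6, 3):
  bit 0 = 0: acc unchanged = O
  bit 1 = 1: acc = O + (3, 0) = (3, 0)

2P = (3, 0)


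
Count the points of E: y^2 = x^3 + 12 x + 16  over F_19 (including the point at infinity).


For each x in F_19, count y with y^2 = x^3 + 12 x + 16 mod 19:
  x = 0: RHS = 16, y in [4, 15]  -> 2 point(s)
  x = 5: RHS = 11, y in [7, 12]  -> 2 point(s)
  x = 6: RHS = 0, y in [0]  -> 1 point(s)
  x = 7: RHS = 6, y in [5, 14]  -> 2 point(s)
  x = 8: RHS = 16, y in [4, 15]  -> 2 point(s)
  x = 9: RHS = 17, y in [6, 13]  -> 2 point(s)
  x = 11: RHS = 16, y in [4, 15]  -> 2 point(s)
  x = 12: RHS = 7, y in [8, 11]  -> 2 point(s)
Affine points: 15. Add the point at infinity: total = 16.

#E(F_19) = 16


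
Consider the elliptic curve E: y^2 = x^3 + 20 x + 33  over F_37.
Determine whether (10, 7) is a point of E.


Check whether y^2 = x^3 + 20 x + 33 (mod 37) for (x, y) = (10, 7).
LHS: y^2 = 7^2 mod 37 = 12
RHS: x^3 + 20 x + 33 = 10^3 + 20*10 + 33 mod 37 = 12
LHS = RHS

Yes, on the curve


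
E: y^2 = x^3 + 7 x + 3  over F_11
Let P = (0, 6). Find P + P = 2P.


Doubling: s = (3 x1^2 + a) / (2 y1)
s = (3*0^2 + 7) / (2*6) mod 11 = 7
x3 = s^2 - 2 x1 mod 11 = 7^2 - 2*0 = 5
y3 = s (x1 - x3) - y1 mod 11 = 7 * (0 - 5) - 6 = 3

2P = (5, 3)


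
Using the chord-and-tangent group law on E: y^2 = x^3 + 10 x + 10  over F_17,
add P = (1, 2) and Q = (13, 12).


P != Q, so use the chord formula.
s = (y2 - y1) / (x2 - x1) = (10) / (12) mod 17 = 15
x3 = s^2 - x1 - x2 mod 17 = 15^2 - 1 - 13 = 7
y3 = s (x1 - x3) - y1 mod 17 = 15 * (1 - 7) - 2 = 10

P + Q = (7, 10)


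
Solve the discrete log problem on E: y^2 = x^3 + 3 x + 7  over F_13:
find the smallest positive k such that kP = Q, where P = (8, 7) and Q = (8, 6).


Enumerate multiples of P until we hit Q = (8, 6):
  1P = (8, 7)
  2P = (10, 6)
  3P = (5, 11)
  4P = (9, 3)
  5P = (12, 9)
  6P = (3, 2)
  7P = (3, 11)
  8P = (12, 4)
  9P = (9, 10)
  10P = (5, 2)
  11P = (10, 7)
  12P = (8, 6)
Match found at i = 12.

k = 12


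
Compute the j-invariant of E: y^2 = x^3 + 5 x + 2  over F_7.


Delta = -16(4 a^3 + 27 b^2) mod 7 = 2
-1728 * (4 a)^3 = -1728 * (4*5)^3 mod 7 = 6
j = 6 * 2^(-1) mod 7 = 3

j = 3 (mod 7)


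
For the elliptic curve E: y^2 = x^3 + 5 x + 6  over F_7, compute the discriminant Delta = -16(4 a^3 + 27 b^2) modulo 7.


4 a^3 + 27 b^2 = 4*5^3 + 27*6^2 = 500 + 972 = 1472
Delta = -16 * (1472) = -23552
Delta mod 7 = 3

Delta = 3 (mod 7)


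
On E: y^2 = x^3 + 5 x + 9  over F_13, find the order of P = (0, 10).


Compute successive multiples of P until we hit O:
  1P = (0, 10)
  2P = (9, 4)
  3P = (3, 5)
  4P = (7, 6)
  5P = (5, 4)
  6P = (11, 11)
  7P = (12, 9)
  8P = (2, 1)
  ... (continuing to 17P)
  17P = O

ord(P) = 17


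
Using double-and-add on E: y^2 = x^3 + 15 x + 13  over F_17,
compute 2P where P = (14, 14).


k = 2 = 10_2 (binary, LSB first: 01)
Double-and-add from P = (14, 14):
  bit 0 = 0: acc unchanged = O
  bit 1 = 1: acc = O + (4, 1) = (4, 1)

2P = (4, 1)


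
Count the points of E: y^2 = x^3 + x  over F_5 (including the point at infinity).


For each x in F_5, count y with y^2 = x^3 + 1 x + 0 mod 5:
  x = 0: RHS = 0, y in [0]  -> 1 point(s)
  x = 2: RHS = 0, y in [0]  -> 1 point(s)
  x = 3: RHS = 0, y in [0]  -> 1 point(s)
Affine points: 3. Add the point at infinity: total = 4.

#E(F_5) = 4


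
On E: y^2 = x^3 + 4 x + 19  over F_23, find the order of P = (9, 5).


Compute successive multiples of P until we hit O:
  1P = (9, 5)
  2P = (21, 16)
  3P = (17, 3)
  4P = (10, 1)
  5P = (20, 16)
  6P = (18, 9)
  7P = (5, 7)
  8P = (15, 21)
  ... (continuing to 33P)
  33P = O

ord(P) = 33


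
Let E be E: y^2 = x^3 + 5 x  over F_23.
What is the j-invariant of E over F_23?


Delta = -16(4 a^3 + 27 b^2) mod 23 = 4
-1728 * (4 a)^3 = -1728 * (4*5)^3 mod 23 = 12
j = 12 * 4^(-1) mod 23 = 3

j = 3 (mod 23)


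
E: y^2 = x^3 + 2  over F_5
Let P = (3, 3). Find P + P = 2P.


Doubling: s = (3 x1^2 + a) / (2 y1)
s = (3*3^2 + 0) / (2*3) mod 5 = 2
x3 = s^2 - 2 x1 mod 5 = 2^2 - 2*3 = 3
y3 = s (x1 - x3) - y1 mod 5 = 2 * (3 - 3) - 3 = 2

2P = (3, 2)


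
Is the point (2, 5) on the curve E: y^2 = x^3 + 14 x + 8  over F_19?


Check whether y^2 = x^3 + 14 x + 8 (mod 19) for (x, y) = (2, 5).
LHS: y^2 = 5^2 mod 19 = 6
RHS: x^3 + 14 x + 8 = 2^3 + 14*2 + 8 mod 19 = 6
LHS = RHS

Yes, on the curve


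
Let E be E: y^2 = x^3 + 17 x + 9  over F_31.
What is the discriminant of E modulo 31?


4 a^3 + 27 b^2 = 4*17^3 + 27*9^2 = 19652 + 2187 = 21839
Delta = -16 * (21839) = -349424
Delta mod 31 = 8

Delta = 8 (mod 31)


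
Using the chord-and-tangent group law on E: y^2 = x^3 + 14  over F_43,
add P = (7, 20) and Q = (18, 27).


P != Q, so use the chord formula.
s = (y2 - y1) / (x2 - x1) = (7) / (11) mod 43 = 28
x3 = s^2 - x1 - x2 mod 43 = 28^2 - 7 - 18 = 28
y3 = s (x1 - x3) - y1 mod 43 = 28 * (7 - 28) - 20 = 37

P + Q = (28, 37)


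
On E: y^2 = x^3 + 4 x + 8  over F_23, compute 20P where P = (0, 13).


k = 20 = 10100_2 (binary, LSB first: 00101)
Double-and-add from P = (0, 13):
  bit 0 = 0: acc unchanged = O
  bit 1 = 0: acc unchanged = O
  bit 2 = 1: acc = O + (3, 1) = (3, 1)
  bit 3 = 0: acc unchanged = (3, 1)
  bit 4 = 1: acc = (3, 1) + (11, 16) = (10, 6)

20P = (10, 6)


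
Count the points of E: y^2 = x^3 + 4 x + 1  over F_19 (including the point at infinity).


For each x in F_19, count y with y^2 = x^3 + 4 x + 1 mod 19:
  x = 0: RHS = 1, y in [1, 18]  -> 2 point(s)
  x = 1: RHS = 6, y in [5, 14]  -> 2 point(s)
  x = 2: RHS = 17, y in [6, 13]  -> 2 point(s)
  x = 4: RHS = 5, y in [9, 10]  -> 2 point(s)
  x = 7: RHS = 11, y in [7, 12]  -> 2 point(s)
  x = 9: RHS = 6, y in [5, 14]  -> 2 point(s)
  x = 15: RHS = 16, y in [4, 15]  -> 2 point(s)
  x = 16: RHS = 0, y in [0]  -> 1 point(s)
  x = 17: RHS = 4, y in [2, 17]  -> 2 point(s)
Affine points: 17. Add the point at infinity: total = 18.

#E(F_19) = 18


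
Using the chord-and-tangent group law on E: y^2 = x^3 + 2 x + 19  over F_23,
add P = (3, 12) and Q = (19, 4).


P != Q, so use the chord formula.
s = (y2 - y1) / (x2 - x1) = (15) / (16) mod 23 = 11
x3 = s^2 - x1 - x2 mod 23 = 11^2 - 3 - 19 = 7
y3 = s (x1 - x3) - y1 mod 23 = 11 * (3 - 7) - 12 = 13

P + Q = (7, 13)


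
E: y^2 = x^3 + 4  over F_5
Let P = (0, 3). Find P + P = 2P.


Doubling: s = (3 x1^2 + a) / (2 y1)
s = (3*0^2 + 0) / (2*3) mod 5 = 0
x3 = s^2 - 2 x1 mod 5 = 0^2 - 2*0 = 0
y3 = s (x1 - x3) - y1 mod 5 = 0 * (0 - 0) - 3 = 2

2P = (0, 2)


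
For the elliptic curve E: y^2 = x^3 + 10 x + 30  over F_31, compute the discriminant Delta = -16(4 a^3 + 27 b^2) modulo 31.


4 a^3 + 27 b^2 = 4*10^3 + 27*30^2 = 4000 + 24300 = 28300
Delta = -16 * (28300) = -452800
Delta mod 31 = 17

Delta = 17 (mod 31)


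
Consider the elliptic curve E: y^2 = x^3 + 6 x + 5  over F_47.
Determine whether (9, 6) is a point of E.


Check whether y^2 = x^3 + 6 x + 5 (mod 47) for (x, y) = (9, 6).
LHS: y^2 = 6^2 mod 47 = 36
RHS: x^3 + 6 x + 5 = 9^3 + 6*9 + 5 mod 47 = 36
LHS = RHS

Yes, on the curve


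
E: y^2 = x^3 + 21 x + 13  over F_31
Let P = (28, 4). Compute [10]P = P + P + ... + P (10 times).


k = 10 = 1010_2 (binary, LSB first: 0101)
Double-and-add from P = (28, 4):
  bit 0 = 0: acc unchanged = O
  bit 1 = 1: acc = O + (11, 5) = (11, 5)
  bit 2 = 0: acc unchanged = (11, 5)
  bit 3 = 1: acc = (11, 5) + (2, 30) = (15, 13)

10P = (15, 13)
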